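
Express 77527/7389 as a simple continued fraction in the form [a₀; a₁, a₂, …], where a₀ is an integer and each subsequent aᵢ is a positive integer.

[10; 2, 31, 1, 1, 1, 2, 14]

⌊77527/7389⌋ = 10, remainder 3637
⌊7389/3637⌋ = 2, remainder 115
⌊3637/115⌋ = 31, remainder 72
⌊115/72⌋ = 1, remainder 43
⌊72/43⌋ = 1, remainder 29
⌊43/29⌋ = 1, remainder 14
⌊29/14⌋ = 2, remainder 1
⌊14/1⌋ = 14, remainder 0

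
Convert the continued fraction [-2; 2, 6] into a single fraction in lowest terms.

Start with 6.
2 + 1/(6/1) = 2 + 1/6 = 13/6
-2 + 1/(13/6) = -2 + 6/13 = -20/13

-20/13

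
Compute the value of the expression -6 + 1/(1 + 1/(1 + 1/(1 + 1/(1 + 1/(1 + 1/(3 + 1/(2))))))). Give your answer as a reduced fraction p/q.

Work from the innermost term outward:
Start with 2.
3 + 1/(2/1) = 3 + 1/2 = 7/2
1 + 1/(7/2) = 1 + 2/7 = 9/7
1 + 1/(9/7) = 1 + 7/9 = 16/9
1 + 1/(16/9) = 1 + 9/16 = 25/16
1 + 1/(25/16) = 1 + 16/25 = 41/25
1 + 1/(41/25) = 1 + 25/41 = 66/41
-6 + 1/(66/41) = -6 + 41/66 = -355/66

-355/66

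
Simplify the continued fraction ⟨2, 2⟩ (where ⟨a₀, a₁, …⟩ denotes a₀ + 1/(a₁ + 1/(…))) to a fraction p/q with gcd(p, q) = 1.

5/2

Start with 2.
2 + 1/(2/1) = 2 + 1/2 = 5/2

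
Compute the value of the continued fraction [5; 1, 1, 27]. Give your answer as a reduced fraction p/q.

a_0 = 5: 5/1
a_1 = 1: 6/1
a_2 = 1: 11/2
a_3 = 27: 303/55

303/55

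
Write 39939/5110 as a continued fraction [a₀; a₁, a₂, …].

39939 = 7·5110 + 4169, so a_0 = 7
5110 = 1·4169 + 941, so a_1 = 1
4169 = 4·941 + 405, so a_2 = 4
941 = 2·405 + 131, so a_3 = 2
405 = 3·131 + 12, so a_4 = 3
131 = 10·12 + 11, so a_5 = 10
12 = 1·11 + 1, so a_6 = 1
11 = 11·1 + 0, so a_7 = 11

[7; 1, 4, 2, 3, 10, 1, 11]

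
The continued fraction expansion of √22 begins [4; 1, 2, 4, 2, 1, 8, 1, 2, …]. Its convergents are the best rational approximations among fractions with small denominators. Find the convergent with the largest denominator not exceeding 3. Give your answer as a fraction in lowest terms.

14/3

List convergents until the denominator exceeds the bound:
a_0 = 4: 4/1  (≤ bound)
a_1 = 1: 5/1  (≤ bound)
a_2 = 2: 14/3  (≤ bound)
a_3 = 4: 61/13  (> 3, stop)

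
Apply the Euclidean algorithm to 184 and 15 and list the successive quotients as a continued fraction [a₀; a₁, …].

184 = 12·15 + 4, so a_0 = 12
15 = 3·4 + 3, so a_1 = 3
4 = 1·3 + 1, so a_2 = 1
3 = 3·1 + 0, so a_3 = 3

[12; 3, 1, 3]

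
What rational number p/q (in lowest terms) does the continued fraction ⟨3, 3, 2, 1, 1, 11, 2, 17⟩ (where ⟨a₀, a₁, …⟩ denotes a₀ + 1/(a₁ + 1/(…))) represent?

23667/7184

a_0 = 3: 3/1
a_1 = 3: 10/3
a_2 = 2: 23/7
a_3 = 1: 33/10
a_4 = 1: 56/17
a_5 = 11: 649/197
a_6 = 2: 1354/411
a_7 = 17: 23667/7184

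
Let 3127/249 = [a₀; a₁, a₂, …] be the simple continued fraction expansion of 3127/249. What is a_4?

1

3127 ÷ 249 → quotient 12, remainder 139
249 ÷ 139 → quotient 1, remainder 110
139 ÷ 110 → quotient 1, remainder 29
110 ÷ 29 → quotient 3, remainder 23
29 ÷ 23 → quotient 1, remainder 6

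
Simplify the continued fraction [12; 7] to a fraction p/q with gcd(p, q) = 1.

85/7

Work from the innermost term outward:
Start with 7.
12 + 1/(7/1) = 12 + 1/7 = 85/7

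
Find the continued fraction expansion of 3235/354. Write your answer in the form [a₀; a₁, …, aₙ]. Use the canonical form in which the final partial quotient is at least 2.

[9; 7, 4, 2, 5]

3235 = 9·354 + 49, so a_0 = 9
354 = 7·49 + 11, so a_1 = 7
49 = 4·11 + 5, so a_2 = 4
11 = 2·5 + 1, so a_3 = 2
5 = 5·1 + 0, so a_4 = 5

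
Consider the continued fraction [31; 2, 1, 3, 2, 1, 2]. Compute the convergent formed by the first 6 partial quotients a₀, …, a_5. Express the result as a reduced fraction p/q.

a_0 = 31: 31/1
a_1 = 2: 63/2
a_2 = 1: 94/3
a_3 = 3: 345/11
a_4 = 2: 784/25
a_5 = 1: 1129/36

1129/36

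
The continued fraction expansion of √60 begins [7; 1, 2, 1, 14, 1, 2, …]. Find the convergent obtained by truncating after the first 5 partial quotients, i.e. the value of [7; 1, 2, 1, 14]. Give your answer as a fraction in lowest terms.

457/59

Use the convergent recurrence hₖ = aₖ·hₖ₋₁ + hₖ₋₂ (and likewise for the denominators kₖ):
a_0 = 7: 7/1
a_1 = 1: 8/1
a_2 = 2: 23/3
a_3 = 1: 31/4
a_4 = 14: 457/59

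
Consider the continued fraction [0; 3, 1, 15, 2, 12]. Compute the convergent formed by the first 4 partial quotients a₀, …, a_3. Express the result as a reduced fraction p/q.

Collapse the nested fraction from the inside out:
Start with 15.
1 + 1/(15/1) = 1 + 1/15 = 16/15
3 + 1/(16/15) = 3 + 15/16 = 63/16
0 + 1/(63/16) = 0 + 16/63 = 16/63

16/63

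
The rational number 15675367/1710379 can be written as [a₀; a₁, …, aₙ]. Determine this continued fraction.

15675367 ÷ 1710379 → quotient 9, remainder 281956
1710379 ÷ 281956 → quotient 6, remainder 18643
281956 ÷ 18643 → quotient 15, remainder 2311
18643 ÷ 2311 → quotient 8, remainder 155
2311 ÷ 155 → quotient 14, remainder 141
155 ÷ 141 → quotient 1, remainder 14
141 ÷ 14 → quotient 10, remainder 1
14 ÷ 1 → quotient 14, remainder 0

[9; 6, 15, 8, 14, 1, 10, 14]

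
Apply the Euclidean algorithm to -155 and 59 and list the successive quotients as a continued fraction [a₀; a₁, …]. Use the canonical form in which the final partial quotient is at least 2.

-155 ÷ 59 → quotient -3, remainder 22
59 ÷ 22 → quotient 2, remainder 15
22 ÷ 15 → quotient 1, remainder 7
15 ÷ 7 → quotient 2, remainder 1
7 ÷ 1 → quotient 7, remainder 0

[-3; 2, 1, 2, 7]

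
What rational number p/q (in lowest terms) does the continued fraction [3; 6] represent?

a_0 = 3: 3/1
a_1 = 6: 19/6

19/6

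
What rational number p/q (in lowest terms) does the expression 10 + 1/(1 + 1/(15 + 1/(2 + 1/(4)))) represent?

Work from the innermost term outward:
Start with 4.
2 + 1/(4/1) = 2 + 1/4 = 9/4
15 + 1/(9/4) = 15 + 4/9 = 139/9
1 + 1/(139/9) = 1 + 9/139 = 148/139
10 + 1/(148/139) = 10 + 139/148 = 1619/148

1619/148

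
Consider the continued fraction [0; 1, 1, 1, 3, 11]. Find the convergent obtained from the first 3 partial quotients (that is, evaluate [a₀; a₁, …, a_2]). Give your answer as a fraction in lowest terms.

Starting at the tail and folding back:
Start with 1.
1 + 1/(1/1) = 1 + 1/1 = 2/1
0 + 1/(2/1) = 0 + 1/2 = 1/2

1/2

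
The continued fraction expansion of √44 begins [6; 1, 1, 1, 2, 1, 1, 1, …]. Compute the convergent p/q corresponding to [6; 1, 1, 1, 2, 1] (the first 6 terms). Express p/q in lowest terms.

a_0 = 6: 6/1
a_1 = 1: 7/1
a_2 = 1: 13/2
a_3 = 1: 20/3
a_4 = 2: 53/8
a_5 = 1: 73/11

73/11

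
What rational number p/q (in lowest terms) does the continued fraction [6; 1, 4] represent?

Start with 4.
1 + 1/(4/1) = 1 + 1/4 = 5/4
6 + 1/(5/4) = 6 + 4/5 = 34/5

34/5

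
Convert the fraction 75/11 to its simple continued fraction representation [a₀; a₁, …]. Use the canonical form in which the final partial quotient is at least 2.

Apply division with remainder until the remainder is 0:
75 ÷ 11 → quotient 6, remainder 9
11 ÷ 9 → quotient 1, remainder 2
9 ÷ 2 → quotient 4, remainder 1
2 ÷ 1 → quotient 2, remainder 0

[6; 1, 4, 2]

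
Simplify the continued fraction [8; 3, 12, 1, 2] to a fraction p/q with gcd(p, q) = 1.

a_0 = 8: 8/1
a_1 = 3: 25/3
a_2 = 12: 308/37
a_3 = 1: 333/40
a_4 = 2: 974/117

974/117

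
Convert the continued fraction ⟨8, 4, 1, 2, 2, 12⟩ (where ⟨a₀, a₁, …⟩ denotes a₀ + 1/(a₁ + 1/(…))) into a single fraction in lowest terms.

Start with 12.
2 + 1/(12/1) = 2 + 1/12 = 25/12
2 + 1/(25/12) = 2 + 12/25 = 62/25
1 + 1/(62/25) = 1 + 25/62 = 87/62
4 + 1/(87/62) = 4 + 62/87 = 410/87
8 + 1/(410/87) = 8 + 87/410 = 3367/410

3367/410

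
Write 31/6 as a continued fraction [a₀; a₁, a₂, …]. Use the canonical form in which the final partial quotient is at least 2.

⌊31/6⌋ = 5, remainder 1
⌊6/1⌋ = 6, remainder 0

[5; 6]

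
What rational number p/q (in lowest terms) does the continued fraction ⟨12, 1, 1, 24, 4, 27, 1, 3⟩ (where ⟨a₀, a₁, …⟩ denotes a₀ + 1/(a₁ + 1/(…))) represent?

277399/22174

a_0 = 12: 12/1
a_1 = 1: 13/1
a_2 = 1: 25/2
a_3 = 24: 613/49
a_4 = 4: 2477/198
a_5 = 27: 67492/5395
a_6 = 1: 69969/5593
a_7 = 3: 277399/22174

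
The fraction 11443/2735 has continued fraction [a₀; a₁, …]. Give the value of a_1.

⌊11443/2735⌋ = 4, remainder 503
⌊2735/503⌋ = 5, remainder 220

5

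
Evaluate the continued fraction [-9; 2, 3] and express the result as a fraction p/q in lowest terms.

a_0 = -9: -9/1
a_1 = 2: -17/2
a_2 = 3: -60/7

-60/7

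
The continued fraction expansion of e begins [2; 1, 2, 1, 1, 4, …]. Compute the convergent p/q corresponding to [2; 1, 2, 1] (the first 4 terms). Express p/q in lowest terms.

11/4

Start with 1.
2 + 1/(1/1) = 2 + 1/1 = 3/1
1 + 1/(3/1) = 1 + 1/3 = 4/3
2 + 1/(4/3) = 2 + 3/4 = 11/4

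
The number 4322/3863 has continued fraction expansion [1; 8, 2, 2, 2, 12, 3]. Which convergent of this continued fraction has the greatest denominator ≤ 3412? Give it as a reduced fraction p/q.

List convergents until the denominator exceeds the bound:
a_0 = 1: 1/1  (≤ bound)
a_1 = 8: 9/8  (≤ bound)
a_2 = 2: 19/17  (≤ bound)
a_3 = 2: 47/42  (≤ bound)
a_4 = 2: 113/101  (≤ bound)
a_5 = 12: 1403/1254  (≤ bound)
a_6 = 3: 4322/3863  (> 3412, stop)

1403/1254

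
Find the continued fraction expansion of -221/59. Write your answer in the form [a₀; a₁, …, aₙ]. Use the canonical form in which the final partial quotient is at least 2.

-221 = -4·59 + 15, so a_0 = -4
59 = 3·15 + 14, so a_1 = 3
15 = 1·14 + 1, so a_2 = 1
14 = 14·1 + 0, so a_3 = 14

[-4; 3, 1, 14]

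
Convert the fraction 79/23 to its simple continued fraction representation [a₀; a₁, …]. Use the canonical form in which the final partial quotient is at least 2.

79 ÷ 23 → quotient 3, remainder 10
23 ÷ 10 → quotient 2, remainder 3
10 ÷ 3 → quotient 3, remainder 1
3 ÷ 1 → quotient 3, remainder 0

[3; 2, 3, 3]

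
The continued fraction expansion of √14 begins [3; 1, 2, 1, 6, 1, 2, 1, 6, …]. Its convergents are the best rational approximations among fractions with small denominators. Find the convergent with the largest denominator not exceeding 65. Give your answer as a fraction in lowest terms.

116/31

List convergents until the denominator exceeds the bound:
a_0 = 3: 3/1  (≤ bound)
a_1 = 1: 4/1  (≤ bound)
a_2 = 2: 11/3  (≤ bound)
a_3 = 1: 15/4  (≤ bound)
a_4 = 6: 101/27  (≤ bound)
a_5 = 1: 116/31  (≤ bound)
a_6 = 2: 333/89  (> 65, stop)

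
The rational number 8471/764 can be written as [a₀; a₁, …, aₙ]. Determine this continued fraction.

8471 ÷ 764 → quotient 11, remainder 67
764 ÷ 67 → quotient 11, remainder 27
67 ÷ 27 → quotient 2, remainder 13
27 ÷ 13 → quotient 2, remainder 1
13 ÷ 1 → quotient 13, remainder 0

[11; 11, 2, 2, 13]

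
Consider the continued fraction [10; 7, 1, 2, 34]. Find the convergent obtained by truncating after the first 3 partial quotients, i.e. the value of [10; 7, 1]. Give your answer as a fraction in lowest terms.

81/8

Compute successive convergents:
a_0 = 10: 10/1
a_1 = 7: 71/7
a_2 = 1: 81/8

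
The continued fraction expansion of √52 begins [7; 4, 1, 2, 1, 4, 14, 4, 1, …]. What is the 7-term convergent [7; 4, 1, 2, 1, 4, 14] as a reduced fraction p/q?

9223/1279

a_0 = 7: 7/1
a_1 = 4: 29/4
a_2 = 1: 36/5
a_3 = 2: 101/14
a_4 = 1: 137/19
a_5 = 4: 649/90
a_6 = 14: 9223/1279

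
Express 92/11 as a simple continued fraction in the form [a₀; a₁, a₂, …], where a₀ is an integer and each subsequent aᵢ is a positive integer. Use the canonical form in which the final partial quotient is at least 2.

92 ÷ 11 → quotient 8, remainder 4
11 ÷ 4 → quotient 2, remainder 3
4 ÷ 3 → quotient 1, remainder 1
3 ÷ 1 → quotient 3, remainder 0

[8; 2, 1, 3]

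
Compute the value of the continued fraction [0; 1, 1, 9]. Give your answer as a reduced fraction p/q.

Build up convergents one term at a time:
a_0 = 0: 0/1
a_1 = 1: 1/1
a_2 = 1: 1/2
a_3 = 9: 10/19

10/19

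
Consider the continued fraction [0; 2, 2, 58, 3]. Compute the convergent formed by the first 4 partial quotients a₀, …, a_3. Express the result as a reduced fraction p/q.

Start with 58.
2 + 1/(58/1) = 2 + 1/58 = 117/58
2 + 1/(117/58) = 2 + 58/117 = 292/117
0 + 1/(292/117) = 0 + 117/292 = 117/292

117/292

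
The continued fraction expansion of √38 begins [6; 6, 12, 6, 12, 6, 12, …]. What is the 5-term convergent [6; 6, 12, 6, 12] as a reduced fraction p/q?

Start with 12.
6 + 1/(12/1) = 6 + 1/12 = 73/12
12 + 1/(73/12) = 12 + 12/73 = 888/73
6 + 1/(888/73) = 6 + 73/888 = 5401/888
6 + 1/(5401/888) = 6 + 888/5401 = 33294/5401

33294/5401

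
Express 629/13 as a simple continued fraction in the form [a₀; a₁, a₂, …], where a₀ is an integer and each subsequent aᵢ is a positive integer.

[48; 2, 1, 1, 2]

Apply division with remainder until the remainder is 0:
⌊629/13⌋ = 48, remainder 5
⌊13/5⌋ = 2, remainder 3
⌊5/3⌋ = 1, remainder 2
⌊3/2⌋ = 1, remainder 1
⌊2/1⌋ = 2, remainder 0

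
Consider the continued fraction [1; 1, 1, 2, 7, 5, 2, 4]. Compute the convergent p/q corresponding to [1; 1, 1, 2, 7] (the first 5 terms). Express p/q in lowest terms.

59/37

a_0 = 1: 1/1
a_1 = 1: 2/1
a_2 = 1: 3/2
a_3 = 2: 8/5
a_4 = 7: 59/37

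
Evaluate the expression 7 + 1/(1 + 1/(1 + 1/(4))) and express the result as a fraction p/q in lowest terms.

Starting at the tail and folding back:
Start with 4.
1 + 1/(4/1) = 1 + 1/4 = 5/4
1 + 1/(5/4) = 1 + 4/5 = 9/5
7 + 1/(9/5) = 7 + 5/9 = 68/9

68/9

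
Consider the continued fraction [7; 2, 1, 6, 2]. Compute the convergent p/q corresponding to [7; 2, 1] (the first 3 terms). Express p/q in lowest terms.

22/3

Use the convergent recurrence hₖ = aₖ·hₖ₋₁ + hₖ₋₂ (and likewise for the denominators kₖ):
a_0 = 7: 7/1
a_1 = 2: 15/2
a_2 = 1: 22/3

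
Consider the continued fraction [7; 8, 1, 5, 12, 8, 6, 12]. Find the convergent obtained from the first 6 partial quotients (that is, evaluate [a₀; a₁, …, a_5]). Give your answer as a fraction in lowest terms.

a_0 = 7: 7/1
a_1 = 8: 57/8
a_2 = 1: 64/9
a_3 = 5: 377/53
a_4 = 12: 4588/645
a_5 = 8: 37081/5213

37081/5213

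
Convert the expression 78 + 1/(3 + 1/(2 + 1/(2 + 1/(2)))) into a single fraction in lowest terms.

Use the convergent recurrence hₖ = aₖ·hₖ₋₁ + hₖ₋₂ (and likewise for the denominators kₖ):
a_0 = 78: 78/1
a_1 = 3: 235/3
a_2 = 2: 548/7
a_3 = 2: 1331/17
a_4 = 2: 3210/41

3210/41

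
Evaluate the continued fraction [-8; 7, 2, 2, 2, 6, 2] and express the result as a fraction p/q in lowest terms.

a_0 = -8: -8/1
a_1 = 7: -55/7
a_2 = 2: -118/15
a_3 = 2: -291/37
a_4 = 2: -700/89
a_5 = 6: -4491/571
a_6 = 2: -9682/1231

-9682/1231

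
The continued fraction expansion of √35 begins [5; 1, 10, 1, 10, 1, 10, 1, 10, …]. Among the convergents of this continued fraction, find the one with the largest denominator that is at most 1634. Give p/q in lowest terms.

9235/1561

List convergents until the denominator exceeds the bound:
a_0 = 5: 5/1  (≤ bound)
a_1 = 1: 6/1  (≤ bound)
a_2 = 10: 65/11  (≤ bound)
a_3 = 1: 71/12  (≤ bound)
a_4 = 10: 775/131  (≤ bound)
a_5 = 1: 846/143  (≤ bound)
a_6 = 10: 9235/1561  (≤ bound)
a_7 = 1: 10081/1704  (> 1634, stop)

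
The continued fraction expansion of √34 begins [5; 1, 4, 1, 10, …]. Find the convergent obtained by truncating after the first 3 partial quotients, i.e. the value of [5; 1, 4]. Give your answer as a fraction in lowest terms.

a_0 = 5: 5/1
a_1 = 1: 6/1
a_2 = 4: 29/5

29/5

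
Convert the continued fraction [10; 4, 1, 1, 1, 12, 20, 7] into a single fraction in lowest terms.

a_0 = 10: 10/1
a_1 = 4: 41/4
a_2 = 1: 51/5
a_3 = 1: 92/9
a_4 = 1: 143/14
a_5 = 12: 1808/177
a_6 = 20: 36303/3554
a_7 = 7: 255929/25055

255929/25055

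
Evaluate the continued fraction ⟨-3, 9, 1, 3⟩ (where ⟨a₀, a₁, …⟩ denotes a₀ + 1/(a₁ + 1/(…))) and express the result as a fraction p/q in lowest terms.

Start with 3.
1 + 1/(3/1) = 1 + 1/3 = 4/3
9 + 1/(4/3) = 9 + 3/4 = 39/4
-3 + 1/(39/4) = -3 + 4/39 = -113/39

-113/39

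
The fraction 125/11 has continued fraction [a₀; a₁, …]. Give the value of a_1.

Apply division with remainder until the remainder is 0:
125 ÷ 11 → quotient 11, remainder 4
11 ÷ 4 → quotient 2, remainder 3

2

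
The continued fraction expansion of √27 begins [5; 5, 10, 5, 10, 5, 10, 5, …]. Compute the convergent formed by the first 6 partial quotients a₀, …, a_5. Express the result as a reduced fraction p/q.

70226/13515

Start with 5.
10 + 1/(5/1) = 10 + 1/5 = 51/5
5 + 1/(51/5) = 5 + 5/51 = 260/51
10 + 1/(260/51) = 10 + 51/260 = 2651/260
5 + 1/(2651/260) = 5 + 260/2651 = 13515/2651
5 + 1/(13515/2651) = 5 + 2651/13515 = 70226/13515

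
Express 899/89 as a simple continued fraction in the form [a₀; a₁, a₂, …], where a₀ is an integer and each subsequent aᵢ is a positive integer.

[10; 9, 1, 8]

Run the Euclidean algorithm, recording each quotient:
⌊899/89⌋ = 10, remainder 9
⌊89/9⌋ = 9, remainder 8
⌊9/8⌋ = 1, remainder 1
⌊8/1⌋ = 8, remainder 0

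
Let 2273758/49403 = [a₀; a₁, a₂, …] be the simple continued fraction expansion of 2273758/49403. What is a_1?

⌊2273758/49403⌋ = 46, remainder 1220
⌊49403/1220⌋ = 40, remainder 603

40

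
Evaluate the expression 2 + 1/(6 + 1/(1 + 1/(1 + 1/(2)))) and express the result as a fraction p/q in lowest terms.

Collapse the nested fraction from the inside out:
Start with 2.
1 + 1/(2/1) = 1 + 1/2 = 3/2
1 + 1/(3/2) = 1 + 2/3 = 5/3
6 + 1/(5/3) = 6 + 3/5 = 33/5
2 + 1/(33/5) = 2 + 5/33 = 71/33

71/33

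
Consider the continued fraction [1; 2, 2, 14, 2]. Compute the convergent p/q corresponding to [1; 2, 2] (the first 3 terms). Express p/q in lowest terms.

Start with 2.
2 + 1/(2/1) = 2 + 1/2 = 5/2
1 + 1/(5/2) = 1 + 2/5 = 7/5

7/5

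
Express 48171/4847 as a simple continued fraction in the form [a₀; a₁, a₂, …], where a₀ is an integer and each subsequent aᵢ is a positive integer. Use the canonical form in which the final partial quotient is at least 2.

⌊48171/4847⌋ = 9, remainder 4548
⌊4847/4548⌋ = 1, remainder 299
⌊4548/299⌋ = 15, remainder 63
⌊299/63⌋ = 4, remainder 47
⌊63/47⌋ = 1, remainder 16
⌊47/16⌋ = 2, remainder 15
⌊16/15⌋ = 1, remainder 1
⌊15/1⌋ = 15, remainder 0

[9; 1, 15, 4, 1, 2, 1, 15]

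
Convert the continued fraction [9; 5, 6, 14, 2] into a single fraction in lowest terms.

8357/909

Start with 2.
14 + 1/(2/1) = 14 + 1/2 = 29/2
6 + 1/(29/2) = 6 + 2/29 = 176/29
5 + 1/(176/29) = 5 + 29/176 = 909/176
9 + 1/(909/176) = 9 + 176/909 = 8357/909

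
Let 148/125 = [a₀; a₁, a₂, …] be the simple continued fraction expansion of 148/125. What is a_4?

3

⌊148/125⌋ = 1, remainder 23
⌊125/23⌋ = 5, remainder 10
⌊23/10⌋ = 2, remainder 3
⌊10/3⌋ = 3, remainder 1
⌊3/1⌋ = 3, remainder 0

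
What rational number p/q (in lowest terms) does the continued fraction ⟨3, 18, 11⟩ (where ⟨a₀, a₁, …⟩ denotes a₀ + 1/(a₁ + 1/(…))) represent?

608/199

Work from the innermost term outward:
Start with 11.
18 + 1/(11/1) = 18 + 1/11 = 199/11
3 + 1/(199/11) = 3 + 11/199 = 608/199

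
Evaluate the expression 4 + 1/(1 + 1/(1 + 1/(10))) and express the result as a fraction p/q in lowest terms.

95/21

Start with 10.
1 + 1/(10/1) = 1 + 1/10 = 11/10
1 + 1/(11/10) = 1 + 10/11 = 21/11
4 + 1/(21/11) = 4 + 11/21 = 95/21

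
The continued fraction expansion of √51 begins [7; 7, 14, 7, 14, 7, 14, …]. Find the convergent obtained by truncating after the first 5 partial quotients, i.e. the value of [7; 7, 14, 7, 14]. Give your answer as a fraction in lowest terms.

a_0 = 7: 7/1
a_1 = 7: 50/7
a_2 = 14: 707/99
a_3 = 7: 4999/700
a_4 = 14: 70693/9899

70693/9899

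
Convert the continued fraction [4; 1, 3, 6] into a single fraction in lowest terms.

119/25

Compute successive convergents:
a_0 = 4: 4/1
a_1 = 1: 5/1
a_2 = 3: 19/4
a_3 = 6: 119/25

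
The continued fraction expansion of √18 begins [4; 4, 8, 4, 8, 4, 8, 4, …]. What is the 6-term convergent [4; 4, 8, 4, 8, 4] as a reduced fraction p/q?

19601/4620

a_0 = 4: 4/1
a_1 = 4: 17/4
a_2 = 8: 140/33
a_3 = 4: 577/136
a_4 = 8: 4756/1121
a_5 = 4: 19601/4620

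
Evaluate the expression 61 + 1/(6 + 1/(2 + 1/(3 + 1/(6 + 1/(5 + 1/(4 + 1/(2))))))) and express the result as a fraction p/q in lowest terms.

Start with 2.
4 + 1/(2/1) = 4 + 1/2 = 9/2
5 + 1/(9/2) = 5 + 2/9 = 47/9
6 + 1/(47/9) = 6 + 9/47 = 291/47
3 + 1/(291/47) = 3 + 47/291 = 920/291
2 + 1/(920/291) = 2 + 291/920 = 2131/920
6 + 1/(2131/920) = 6 + 920/2131 = 13706/2131
61 + 1/(13706/2131) = 61 + 2131/13706 = 838197/13706

838197/13706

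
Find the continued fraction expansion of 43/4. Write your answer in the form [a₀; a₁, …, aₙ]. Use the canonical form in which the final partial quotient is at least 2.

43 = 10·4 + 3, so a_0 = 10
4 = 1·3 + 1, so a_1 = 1
3 = 3·1 + 0, so a_2 = 3

[10; 1, 3]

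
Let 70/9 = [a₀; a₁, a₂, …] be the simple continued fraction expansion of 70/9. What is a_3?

2

⌊70/9⌋ = 7, remainder 7
⌊9/7⌋ = 1, remainder 2
⌊7/2⌋ = 3, remainder 1
⌊2/1⌋ = 2, remainder 0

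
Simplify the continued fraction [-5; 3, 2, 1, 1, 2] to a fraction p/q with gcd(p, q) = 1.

-207/44

Work from the innermost term outward:
Start with 2.
1 + 1/(2/1) = 1 + 1/2 = 3/2
1 + 1/(3/2) = 1 + 2/3 = 5/3
2 + 1/(5/3) = 2 + 3/5 = 13/5
3 + 1/(13/5) = 3 + 5/13 = 44/13
-5 + 1/(44/13) = -5 + 13/44 = -207/44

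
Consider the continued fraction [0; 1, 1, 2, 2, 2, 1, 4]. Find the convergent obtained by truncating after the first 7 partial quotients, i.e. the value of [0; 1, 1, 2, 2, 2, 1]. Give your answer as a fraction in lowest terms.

24/41

Start with 1.
2 + 1/(1/1) = 2 + 1/1 = 3/1
2 + 1/(3/1) = 2 + 1/3 = 7/3
2 + 1/(7/3) = 2 + 3/7 = 17/7
1 + 1/(17/7) = 1 + 7/17 = 24/17
1 + 1/(24/17) = 1 + 17/24 = 41/24
0 + 1/(41/24) = 0 + 24/41 = 24/41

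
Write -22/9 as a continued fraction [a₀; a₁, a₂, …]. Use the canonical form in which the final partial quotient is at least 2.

Apply division with remainder until the remainder is 0:
⌊-22/9⌋ = -3, remainder 5
⌊9/5⌋ = 1, remainder 4
⌊5/4⌋ = 1, remainder 1
⌊4/1⌋ = 4, remainder 0

[-3; 1, 1, 4]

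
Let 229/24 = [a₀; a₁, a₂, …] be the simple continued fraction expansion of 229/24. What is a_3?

Apply division with remainder until the remainder is 0:
229 ÷ 24 → quotient 9, remainder 13
24 ÷ 13 → quotient 1, remainder 11
13 ÷ 11 → quotient 1, remainder 2
11 ÷ 2 → quotient 5, remainder 1

5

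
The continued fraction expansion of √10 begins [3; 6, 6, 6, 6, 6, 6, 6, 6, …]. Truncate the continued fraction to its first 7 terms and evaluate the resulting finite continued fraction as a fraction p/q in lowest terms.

Build up convergents one term at a time:
a_0 = 3: 3/1
a_1 = 6: 19/6
a_2 = 6: 117/37
a_3 = 6: 721/228
a_4 = 6: 4443/1405
a_5 = 6: 27379/8658
a_6 = 6: 168717/53353

168717/53353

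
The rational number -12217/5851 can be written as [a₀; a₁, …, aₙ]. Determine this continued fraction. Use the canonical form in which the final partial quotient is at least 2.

Repeatedly divide and take the remainder:
-12217 ÷ 5851 → quotient -3, remainder 5336
5851 ÷ 5336 → quotient 1, remainder 515
5336 ÷ 515 → quotient 10, remainder 186
515 ÷ 186 → quotient 2, remainder 143
186 ÷ 143 → quotient 1, remainder 43
143 ÷ 43 → quotient 3, remainder 14
43 ÷ 14 → quotient 3, remainder 1
14 ÷ 1 → quotient 14, remainder 0

[-3; 1, 10, 2, 1, 3, 3, 14]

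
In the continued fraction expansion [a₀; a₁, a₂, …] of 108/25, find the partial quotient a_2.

8

108 = 4·25 + 8, so a_0 = 4
25 = 3·8 + 1, so a_1 = 3
8 = 8·1 + 0, so a_2 = 8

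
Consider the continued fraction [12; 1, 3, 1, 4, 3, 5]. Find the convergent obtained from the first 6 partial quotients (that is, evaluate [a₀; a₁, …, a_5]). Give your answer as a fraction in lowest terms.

a_0 = 12: 12/1
a_1 = 1: 13/1
a_2 = 3: 51/4
a_3 = 1: 64/5
a_4 = 4: 307/24
a_5 = 3: 985/77

985/77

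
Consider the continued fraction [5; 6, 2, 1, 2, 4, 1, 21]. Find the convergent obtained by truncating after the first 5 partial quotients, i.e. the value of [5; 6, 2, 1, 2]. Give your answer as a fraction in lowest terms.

263/51

Build up convergents one term at a time:
a_0 = 5: 5/1
a_1 = 6: 31/6
a_2 = 2: 67/13
a_3 = 1: 98/19
a_4 = 2: 263/51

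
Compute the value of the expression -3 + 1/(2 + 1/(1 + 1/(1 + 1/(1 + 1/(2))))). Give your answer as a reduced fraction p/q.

Start with 2.
1 + 1/(2/1) = 1 + 1/2 = 3/2
1 + 1/(3/2) = 1 + 2/3 = 5/3
1 + 1/(5/3) = 1 + 3/5 = 8/5
2 + 1/(8/5) = 2 + 5/8 = 21/8
-3 + 1/(21/8) = -3 + 8/21 = -55/21

-55/21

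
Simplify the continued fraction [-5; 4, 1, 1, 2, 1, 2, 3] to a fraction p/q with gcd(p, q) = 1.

Start with 3.
2 + 1/(3/1) = 2 + 1/3 = 7/3
1 + 1/(7/3) = 1 + 3/7 = 10/7
2 + 1/(10/7) = 2 + 7/10 = 27/10
1 + 1/(27/10) = 1 + 10/27 = 37/27
1 + 1/(37/27) = 1 + 27/37 = 64/37
4 + 1/(64/37) = 4 + 37/64 = 293/64
-5 + 1/(293/64) = -5 + 64/293 = -1401/293

-1401/293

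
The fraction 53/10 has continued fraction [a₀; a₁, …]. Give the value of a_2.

3

53 = 5·10 + 3, so a_0 = 5
10 = 3·3 + 1, so a_1 = 3
3 = 3·1 + 0, so a_2 = 3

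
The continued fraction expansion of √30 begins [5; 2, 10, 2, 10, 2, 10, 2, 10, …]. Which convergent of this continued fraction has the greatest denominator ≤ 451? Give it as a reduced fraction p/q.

241/44

List convergents until the denominator exceeds the bound:
a_0 = 5: 5/1  (≤ bound)
a_1 = 2: 11/2  (≤ bound)
a_2 = 10: 115/21  (≤ bound)
a_3 = 2: 241/44  (≤ bound)
a_4 = 10: 2525/461  (> 451, stop)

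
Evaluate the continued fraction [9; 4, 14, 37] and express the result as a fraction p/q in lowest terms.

Start with 37.
14 + 1/(37/1) = 14 + 1/37 = 519/37
4 + 1/(519/37) = 4 + 37/519 = 2113/519
9 + 1/(2113/519) = 9 + 519/2113 = 19536/2113

19536/2113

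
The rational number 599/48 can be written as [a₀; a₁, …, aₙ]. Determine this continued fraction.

Run the Euclidean algorithm, recording each quotient:
599 = 12·48 + 23, so a_0 = 12
48 = 2·23 + 2, so a_1 = 2
23 = 11·2 + 1, so a_2 = 11
2 = 2·1 + 0, so a_3 = 2

[12; 2, 11, 2]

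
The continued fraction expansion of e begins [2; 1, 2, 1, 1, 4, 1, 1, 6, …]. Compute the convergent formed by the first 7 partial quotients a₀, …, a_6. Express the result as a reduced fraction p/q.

Start with 1.
4 + 1/(1/1) = 4 + 1/1 = 5/1
1 + 1/(5/1) = 1 + 1/5 = 6/5
1 + 1/(6/5) = 1 + 5/6 = 11/6
2 + 1/(11/6) = 2 + 6/11 = 28/11
1 + 1/(28/11) = 1 + 11/28 = 39/28
2 + 1/(39/28) = 2 + 28/39 = 106/39

106/39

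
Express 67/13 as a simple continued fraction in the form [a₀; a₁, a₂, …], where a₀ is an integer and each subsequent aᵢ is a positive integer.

Run the Euclidean algorithm, recording each quotient:
⌊67/13⌋ = 5, remainder 2
⌊13/2⌋ = 6, remainder 1
⌊2/1⌋ = 2, remainder 0

[5; 6, 2]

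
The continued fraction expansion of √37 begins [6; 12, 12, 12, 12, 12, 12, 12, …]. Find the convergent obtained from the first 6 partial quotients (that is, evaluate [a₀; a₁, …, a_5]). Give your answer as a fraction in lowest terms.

1555849/255780

Build up convergents one term at a time:
a_0 = 6: 6/1
a_1 = 12: 73/12
a_2 = 12: 882/145
a_3 = 12: 10657/1752
a_4 = 12: 128766/21169
a_5 = 12: 1555849/255780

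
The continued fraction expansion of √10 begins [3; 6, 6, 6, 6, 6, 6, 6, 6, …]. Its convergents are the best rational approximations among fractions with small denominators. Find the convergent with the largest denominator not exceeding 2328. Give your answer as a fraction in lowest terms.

4443/1405

List convergents until the denominator exceeds the bound:
a_0 = 3: 3/1  (≤ bound)
a_1 = 6: 19/6  (≤ bound)
a_2 = 6: 117/37  (≤ bound)
a_3 = 6: 721/228  (≤ bound)
a_4 = 6: 4443/1405  (≤ bound)
a_5 = 6: 27379/8658  (> 2328, stop)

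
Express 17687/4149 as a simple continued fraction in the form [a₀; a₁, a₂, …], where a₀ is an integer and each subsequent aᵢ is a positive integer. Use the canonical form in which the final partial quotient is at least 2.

[4; 3, 1, 4, 13, 2, 3, 2]

Run the Euclidean algorithm, recording each quotient:
17687 ÷ 4149 → quotient 4, remainder 1091
4149 ÷ 1091 → quotient 3, remainder 876
1091 ÷ 876 → quotient 1, remainder 215
876 ÷ 215 → quotient 4, remainder 16
215 ÷ 16 → quotient 13, remainder 7
16 ÷ 7 → quotient 2, remainder 2
7 ÷ 2 → quotient 3, remainder 1
2 ÷ 1 → quotient 2, remainder 0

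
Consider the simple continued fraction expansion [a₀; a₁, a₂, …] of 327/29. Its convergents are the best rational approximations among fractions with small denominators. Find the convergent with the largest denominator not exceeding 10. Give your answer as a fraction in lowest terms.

a_0 = 11: 11/1  (≤ bound)
a_1 = 3: 34/3  (≤ bound)
a_2 = 1: 45/4  (≤ bound)
a_3 = 1: 79/7  (≤ bound)
a_4 = 1: 124/11  (> 10, stop)

79/7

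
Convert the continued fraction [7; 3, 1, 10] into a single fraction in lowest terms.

Collapse the nested fraction from the inside out:
Start with 10.
1 + 1/(10/1) = 1 + 1/10 = 11/10
3 + 1/(11/10) = 3 + 10/11 = 43/11
7 + 1/(43/11) = 7 + 11/43 = 312/43

312/43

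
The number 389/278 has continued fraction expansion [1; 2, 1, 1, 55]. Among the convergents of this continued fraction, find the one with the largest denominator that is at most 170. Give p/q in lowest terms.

7/5

a_0 = 1: 1/1  (≤ bound)
a_1 = 2: 3/2  (≤ bound)
a_2 = 1: 4/3  (≤ bound)
a_3 = 1: 7/5  (≤ bound)
a_4 = 55: 389/278  (> 170, stop)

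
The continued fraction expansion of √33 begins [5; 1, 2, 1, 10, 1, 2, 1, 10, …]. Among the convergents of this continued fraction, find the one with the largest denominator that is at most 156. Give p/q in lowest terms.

List convergents until the denominator exceeds the bound:
a_0 = 5: 5/1  (≤ bound)
a_1 = 1: 6/1  (≤ bound)
a_2 = 2: 17/3  (≤ bound)
a_3 = 1: 23/4  (≤ bound)
a_4 = 10: 247/43  (≤ bound)
a_5 = 1: 270/47  (≤ bound)
a_6 = 2: 787/137  (≤ bound)
a_7 = 1: 1057/184  (> 156, stop)

787/137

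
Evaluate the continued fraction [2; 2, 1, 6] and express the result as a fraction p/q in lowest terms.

47/20

Use the convergent recurrence hₖ = aₖ·hₖ₋₁ + hₖ₋₂ (and likewise for the denominators kₖ):
a_0 = 2: 2/1
a_1 = 2: 5/2
a_2 = 1: 7/3
a_3 = 6: 47/20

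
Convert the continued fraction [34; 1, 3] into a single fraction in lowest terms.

139/4

Collapse the nested fraction from the inside out:
Start with 3.
1 + 1/(3/1) = 1 + 1/3 = 4/3
34 + 1/(4/3) = 34 + 3/4 = 139/4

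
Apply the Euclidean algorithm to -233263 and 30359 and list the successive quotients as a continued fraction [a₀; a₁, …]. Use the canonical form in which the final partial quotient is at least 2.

[-8; 3, 6, 3, 1, 2, 15, 9]

⌊-233263/30359⌋ = -8, remainder 9609
⌊30359/9609⌋ = 3, remainder 1532
⌊9609/1532⌋ = 6, remainder 417
⌊1532/417⌋ = 3, remainder 281
⌊417/281⌋ = 1, remainder 136
⌊281/136⌋ = 2, remainder 9
⌊136/9⌋ = 15, remainder 1
⌊9/1⌋ = 9, remainder 0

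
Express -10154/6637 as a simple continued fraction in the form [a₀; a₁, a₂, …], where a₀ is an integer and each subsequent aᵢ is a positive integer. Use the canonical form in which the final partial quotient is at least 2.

[-2; 2, 7, 1, 6, 11, 5]

Run the Euclidean algorithm, recording each quotient:
-10154 = -2·6637 + 3120, so a_0 = -2
6637 = 2·3120 + 397, so a_1 = 2
3120 = 7·397 + 341, so a_2 = 7
397 = 1·341 + 56, so a_3 = 1
341 = 6·56 + 5, so a_4 = 6
56 = 11·5 + 1, so a_5 = 11
5 = 5·1 + 0, so a_6 = 5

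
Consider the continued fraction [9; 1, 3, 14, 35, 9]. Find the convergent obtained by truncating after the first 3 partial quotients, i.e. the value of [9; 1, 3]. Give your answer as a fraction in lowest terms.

39/4

Collapse the nested fraction from the inside out:
Start with 3.
1 + 1/(3/1) = 1 + 1/3 = 4/3
9 + 1/(4/3) = 9 + 3/4 = 39/4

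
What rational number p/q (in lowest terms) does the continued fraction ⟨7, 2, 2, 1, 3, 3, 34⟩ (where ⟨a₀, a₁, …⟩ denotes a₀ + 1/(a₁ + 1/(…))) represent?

21647/2916

a_0 = 7: 7/1
a_1 = 2: 15/2
a_2 = 2: 37/5
a_3 = 1: 52/7
a_4 = 3: 193/26
a_5 = 3: 631/85
a_6 = 34: 21647/2916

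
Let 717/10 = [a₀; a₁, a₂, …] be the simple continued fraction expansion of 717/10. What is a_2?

717 = 71·10 + 7, so a_0 = 71
10 = 1·7 + 3, so a_1 = 1
7 = 2·3 + 1, so a_2 = 2

2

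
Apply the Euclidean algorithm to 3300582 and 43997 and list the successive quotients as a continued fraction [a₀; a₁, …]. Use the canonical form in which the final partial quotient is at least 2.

[75; 54, 1, 1, 12, 1, 1, 15]

Run the Euclidean algorithm, recording each quotient:
3300582 = 75·43997 + 807, so a_0 = 75
43997 = 54·807 + 419, so a_1 = 54
807 = 1·419 + 388, so a_2 = 1
419 = 1·388 + 31, so a_3 = 1
388 = 12·31 + 16, so a_4 = 12
31 = 1·16 + 15, so a_5 = 1
16 = 1·15 + 1, so a_6 = 1
15 = 15·1 + 0, so a_7 = 15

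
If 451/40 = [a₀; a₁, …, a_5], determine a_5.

Run the Euclidean algorithm, recording each quotient:
451 = 11·40 + 11, so a_0 = 11
40 = 3·11 + 7, so a_1 = 3
11 = 1·7 + 4, so a_2 = 1
7 = 1·4 + 3, so a_3 = 1
4 = 1·3 + 1, so a_4 = 1
3 = 3·1 + 0, so a_5 = 3

3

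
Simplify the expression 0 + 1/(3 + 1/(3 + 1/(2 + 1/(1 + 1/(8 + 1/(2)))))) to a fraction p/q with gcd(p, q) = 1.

184/607

Start with 2.
8 + 1/(2/1) = 8 + 1/2 = 17/2
1 + 1/(17/2) = 1 + 2/17 = 19/17
2 + 1/(19/17) = 2 + 17/19 = 55/19
3 + 1/(55/19) = 3 + 19/55 = 184/55
3 + 1/(184/55) = 3 + 55/184 = 607/184
0 + 1/(607/184) = 0 + 184/607 = 184/607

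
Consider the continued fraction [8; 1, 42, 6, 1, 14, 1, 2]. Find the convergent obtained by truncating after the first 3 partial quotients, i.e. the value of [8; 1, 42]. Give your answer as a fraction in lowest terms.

386/43

a_0 = 8: 8/1
a_1 = 1: 9/1
a_2 = 42: 386/43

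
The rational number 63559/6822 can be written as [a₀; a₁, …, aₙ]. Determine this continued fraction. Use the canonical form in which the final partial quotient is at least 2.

63559 = 9·6822 + 2161, so a_0 = 9
6822 = 3·2161 + 339, so a_1 = 3
2161 = 6·339 + 127, so a_2 = 6
339 = 2·127 + 85, so a_3 = 2
127 = 1·85 + 42, so a_4 = 1
85 = 2·42 + 1, so a_5 = 2
42 = 42·1 + 0, so a_6 = 42

[9; 3, 6, 2, 1, 2, 42]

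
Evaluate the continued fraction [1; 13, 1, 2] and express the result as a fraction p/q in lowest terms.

Use the convergent recurrence hₖ = aₖ·hₖ₋₁ + hₖ₋₂ (and likewise for the denominators kₖ):
a_0 = 1: 1/1
a_1 = 13: 14/13
a_2 = 1: 15/14
a_3 = 2: 44/41

44/41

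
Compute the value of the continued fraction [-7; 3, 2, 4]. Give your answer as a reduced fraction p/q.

-208/31

Start with 4.
2 + 1/(4/1) = 2 + 1/4 = 9/4
3 + 1/(9/4) = 3 + 4/9 = 31/9
-7 + 1/(31/9) = -7 + 9/31 = -208/31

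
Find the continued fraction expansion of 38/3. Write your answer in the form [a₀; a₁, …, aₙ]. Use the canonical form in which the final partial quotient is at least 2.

Apply division with remainder until the remainder is 0:
⌊38/3⌋ = 12, remainder 2
⌊3/2⌋ = 1, remainder 1
⌊2/1⌋ = 2, remainder 0

[12; 1, 2]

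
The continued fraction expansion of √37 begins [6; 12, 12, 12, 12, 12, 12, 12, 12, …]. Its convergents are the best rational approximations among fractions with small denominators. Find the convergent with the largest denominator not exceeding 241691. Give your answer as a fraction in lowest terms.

128766/21169

a_0 = 6: 6/1  (≤ bound)
a_1 = 12: 73/12  (≤ bound)
a_2 = 12: 882/145  (≤ bound)
a_3 = 12: 10657/1752  (≤ bound)
a_4 = 12: 128766/21169  (≤ bound)
a_5 = 12: 1555849/255780  (> 241691, stop)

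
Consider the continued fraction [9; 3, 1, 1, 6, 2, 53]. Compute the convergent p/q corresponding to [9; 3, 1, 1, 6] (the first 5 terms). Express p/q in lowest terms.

Starting at the tail and folding back:
Start with 6.
1 + 1/(6/1) = 1 + 1/6 = 7/6
1 + 1/(7/6) = 1 + 6/7 = 13/7
3 + 1/(13/7) = 3 + 7/13 = 46/13
9 + 1/(46/13) = 9 + 13/46 = 427/46

427/46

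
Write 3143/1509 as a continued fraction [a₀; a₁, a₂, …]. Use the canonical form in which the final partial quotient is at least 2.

[2; 12, 13, 1, 8]

⌊3143/1509⌋ = 2, remainder 125
⌊1509/125⌋ = 12, remainder 9
⌊125/9⌋ = 13, remainder 8
⌊9/8⌋ = 1, remainder 1
⌊8/1⌋ = 8, remainder 0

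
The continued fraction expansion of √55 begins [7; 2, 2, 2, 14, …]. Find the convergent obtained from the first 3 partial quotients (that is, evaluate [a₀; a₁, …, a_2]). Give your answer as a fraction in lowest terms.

37/5

a_0 = 7: 7/1
a_1 = 2: 15/2
a_2 = 2: 37/5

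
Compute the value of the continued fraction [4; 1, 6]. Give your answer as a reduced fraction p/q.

a_0 = 4: 4/1
a_1 = 1: 5/1
a_2 = 6: 34/7

34/7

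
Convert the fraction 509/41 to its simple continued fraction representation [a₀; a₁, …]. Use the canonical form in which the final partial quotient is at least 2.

[12; 2, 2, 2, 3]

509 = 12·41 + 17, so a_0 = 12
41 = 2·17 + 7, so a_1 = 2
17 = 2·7 + 3, so a_2 = 2
7 = 2·3 + 1, so a_3 = 2
3 = 3·1 + 0, so a_4 = 3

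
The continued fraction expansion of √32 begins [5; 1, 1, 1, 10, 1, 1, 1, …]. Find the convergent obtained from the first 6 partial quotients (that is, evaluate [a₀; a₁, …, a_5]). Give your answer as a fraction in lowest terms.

a_0 = 5: 5/1
a_1 = 1: 6/1
a_2 = 1: 11/2
a_3 = 1: 17/3
a_4 = 10: 181/32
a_5 = 1: 198/35

198/35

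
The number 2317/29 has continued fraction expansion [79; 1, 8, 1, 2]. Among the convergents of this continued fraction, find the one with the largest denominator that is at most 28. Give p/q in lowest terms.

799/10

a_0 = 79: 79/1  (≤ bound)
a_1 = 1: 80/1  (≤ bound)
a_2 = 8: 719/9  (≤ bound)
a_3 = 1: 799/10  (≤ bound)
a_4 = 2: 2317/29  (> 28, stop)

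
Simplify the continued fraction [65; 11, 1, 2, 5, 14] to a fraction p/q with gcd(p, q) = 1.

Start with 14.
5 + 1/(14/1) = 5 + 1/14 = 71/14
2 + 1/(71/14) = 2 + 14/71 = 156/71
1 + 1/(156/71) = 1 + 71/156 = 227/156
11 + 1/(227/156) = 11 + 156/227 = 2653/227
65 + 1/(2653/227) = 65 + 227/2653 = 172672/2653

172672/2653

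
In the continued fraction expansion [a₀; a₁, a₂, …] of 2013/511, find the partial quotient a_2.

2013 = 3·511 + 480, so a_0 = 3
511 = 1·480 + 31, so a_1 = 1
480 = 15·31 + 15, so a_2 = 15

15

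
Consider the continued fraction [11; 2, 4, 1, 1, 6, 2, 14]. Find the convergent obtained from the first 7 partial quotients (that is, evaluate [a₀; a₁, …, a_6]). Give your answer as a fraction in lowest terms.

3229/282

a_0 = 11: 11/1
a_1 = 2: 23/2
a_2 = 4: 103/9
a_3 = 1: 126/11
a_4 = 1: 229/20
a_5 = 6: 1500/131
a_6 = 2: 3229/282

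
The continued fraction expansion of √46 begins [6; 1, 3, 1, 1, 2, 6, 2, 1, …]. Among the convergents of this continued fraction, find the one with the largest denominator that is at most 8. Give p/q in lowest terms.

34/5

List convergents until the denominator exceeds the bound:
a_0 = 6: 6/1  (≤ bound)
a_1 = 1: 7/1  (≤ bound)
a_2 = 3: 27/4  (≤ bound)
a_3 = 1: 34/5  (≤ bound)
a_4 = 1: 61/9  (> 8, stop)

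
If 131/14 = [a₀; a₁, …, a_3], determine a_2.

1

Repeatedly divide and take the remainder:
⌊131/14⌋ = 9, remainder 5
⌊14/5⌋ = 2, remainder 4
⌊5/4⌋ = 1, remainder 1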